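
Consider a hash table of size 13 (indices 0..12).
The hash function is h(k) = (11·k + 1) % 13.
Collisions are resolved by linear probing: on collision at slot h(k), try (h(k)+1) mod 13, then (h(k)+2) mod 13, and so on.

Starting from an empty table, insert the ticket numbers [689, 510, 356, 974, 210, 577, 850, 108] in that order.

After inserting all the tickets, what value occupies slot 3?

689: h=1 -> slot 1
510: h=8 -> slot 8
356: h=4 -> slot 4
974: h=3 -> slot 3
210: h=10 -> slot 10
577: h=4, probe 4,5 -> slot 5
850: h=4, probe 4,5,6 -> slot 6
108: h=6, probe 6,7 -> slot 7
Table: [., 689, ., 974, 356, 577, 850, 108, 510, ., 210, ., .]

974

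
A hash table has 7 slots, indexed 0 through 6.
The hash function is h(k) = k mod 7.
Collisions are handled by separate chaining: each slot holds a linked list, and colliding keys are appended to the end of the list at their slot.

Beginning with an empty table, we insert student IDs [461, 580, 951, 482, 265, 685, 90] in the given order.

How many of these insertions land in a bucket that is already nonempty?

6

Insert 461: h=6, bucket 6 empty -> new chain.
Insert 580: h=6, bucket 6 nonempty -> append to chain.
Insert 951: h=6, bucket 6 nonempty -> append to chain.
Insert 482: h=6, bucket 6 nonempty -> append to chain.
Insert 265: h=6, bucket 6 nonempty -> append to chain.
Insert 685: h=6, bucket 6 nonempty -> append to chain.
Insert 90: h=6, bucket 6 nonempty -> append to chain.
Final buckets:
0: ∅
1: ∅
2: ∅
3: ∅
4: ∅
5: ∅
6: 461 -> 580 -> 951 -> 482 -> 265 -> 685 -> 90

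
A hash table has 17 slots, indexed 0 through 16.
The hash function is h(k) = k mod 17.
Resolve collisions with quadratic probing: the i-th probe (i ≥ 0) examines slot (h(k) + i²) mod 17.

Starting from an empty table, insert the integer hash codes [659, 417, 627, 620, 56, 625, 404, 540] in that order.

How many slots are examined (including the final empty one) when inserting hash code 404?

659 hashes to 13; slot 13 is free → place at 13.
417 hashes to 9; slot 9 is free → place at 9.
627 hashes to 15; slot 15 is free → place at 15.
620 hashes to 8; slot 8 is free → place at 8.
56 hashes to 5; slot 5 is free → place at 5.
625 hashes to 13; 13 taken → place at 14.
404 hashes to 13; 13,14 taken → place at 0.
540 hashes to 13; 13,14,0,5 taken → place at 12.
Table: [404, —, —, —, —, 56, —, —, 620, 417, —, —, 540, 659, 625, 627, —]

3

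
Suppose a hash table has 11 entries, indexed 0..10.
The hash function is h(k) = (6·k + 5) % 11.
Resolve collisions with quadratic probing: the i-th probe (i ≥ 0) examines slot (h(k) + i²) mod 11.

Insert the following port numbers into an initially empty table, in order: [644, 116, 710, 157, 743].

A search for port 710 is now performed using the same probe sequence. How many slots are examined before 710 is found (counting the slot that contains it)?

3

644 hashes to 8; slot 8 is free -> place at 8.
116 hashes to 8; 8 taken -> place at 9.
710 hashes to 8; 8,9 taken -> place at 1.
157 hashes to 1; 1 taken -> place at 2.
743 hashes to 8; 8,9,1 taken -> place at 6.
Table: [., 710, 157, ., ., ., 743, ., 644, 116, .]
Lookup 710: h=8, probe 8,9,1 → found at 1.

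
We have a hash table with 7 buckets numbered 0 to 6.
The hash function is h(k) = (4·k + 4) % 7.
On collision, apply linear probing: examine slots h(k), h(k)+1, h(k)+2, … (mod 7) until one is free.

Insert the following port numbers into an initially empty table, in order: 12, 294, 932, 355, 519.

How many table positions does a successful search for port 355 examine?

3

12 hashes to 3; slot 3 is free => place at 3.
294 hashes to 4; slot 4 is free => place at 4.
932 hashes to 1; slot 1 is free => place at 1.
355 hashes to 3; 3,4 taken => place at 5.
519 hashes to 1; 1 taken => place at 2.
Table: [-, 932, 519, 12, 294, 355, -]
Lookup 355: h=3, probe 3,4,5 → found at 5.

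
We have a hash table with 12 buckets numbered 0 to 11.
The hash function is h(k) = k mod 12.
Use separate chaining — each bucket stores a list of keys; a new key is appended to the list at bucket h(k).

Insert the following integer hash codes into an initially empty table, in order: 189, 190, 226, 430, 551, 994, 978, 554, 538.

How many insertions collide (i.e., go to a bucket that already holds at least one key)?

189 → bucket 9
190 → bucket 10
226 → bucket 10 (collision)
430 → bucket 10 (collision)
551 → bucket 11
994 → bucket 10 (collision)
978 → bucket 6
554 → bucket 2
538 → bucket 10 (collision)
Final buckets:
0: ∅
1: ∅
2: 554
3: ∅
4: ∅
5: ∅
6: 978
7: ∅
8: ∅
9: 189
10: 190 -> 226 -> 430 -> 994 -> 538
11: 551

4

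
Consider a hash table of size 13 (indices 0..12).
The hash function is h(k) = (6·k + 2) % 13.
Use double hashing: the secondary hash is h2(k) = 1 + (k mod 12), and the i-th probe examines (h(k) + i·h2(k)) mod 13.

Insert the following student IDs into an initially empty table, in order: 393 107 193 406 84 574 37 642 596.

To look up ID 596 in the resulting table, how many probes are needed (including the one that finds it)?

393 hashes to 7; slot 7 is free → place at 7.
107 hashes to 7, h2=12; 7 taken → place at 6.
193 hashes to 3; slot 3 is free → place at 3.
406 hashes to 7, h2=11; 7 taken → place at 5.
84 hashes to 12; slot 12 is free → place at 12.
574 hashes to 1; slot 1 is free → place at 1.
37 hashes to 3, h2=2; 3,5,7 taken → place at 9.
642 hashes to 6, h2=7; 6 taken → place at 0.
596 hashes to 3, h2=9; 3,12 taken → place at 8.
Table: [642, 574, ., 193, ., 406, 107, 393, 596, 37, ., ., 84]
Lookup 596: h=3, h2=9, probe 3,12,8 → found at 8.

3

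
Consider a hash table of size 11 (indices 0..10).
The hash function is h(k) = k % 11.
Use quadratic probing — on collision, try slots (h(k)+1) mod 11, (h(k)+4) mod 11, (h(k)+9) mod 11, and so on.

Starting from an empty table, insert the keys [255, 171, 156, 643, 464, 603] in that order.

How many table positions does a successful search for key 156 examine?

2

255: h=2 → slot 2
171: h=6 → slot 6
156: h=2, probe 2,3 → slot 3
643: h=5 → slot 5
464: h=2, probe 2,3,6,0 → slot 0
603: h=9 → slot 9
Table: [464, —, 255, 156, —, 643, 171, —, —, 603, —]
Lookup 156: h=2, probe 2,3 → found at 3.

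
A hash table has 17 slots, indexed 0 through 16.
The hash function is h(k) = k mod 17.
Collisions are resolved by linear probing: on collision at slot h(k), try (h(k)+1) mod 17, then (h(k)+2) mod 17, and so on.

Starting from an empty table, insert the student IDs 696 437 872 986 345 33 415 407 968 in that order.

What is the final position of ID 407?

2

696: h=16 -> slot 16
437: h=12 -> slot 12
872: h=5 -> slot 5
986: h=0 -> slot 0
345: h=5, probe 5,6 -> slot 6
33: h=16, probe 16,0,1 -> slot 1
415: h=7 -> slot 7
407: h=16, probe 16,0,1,2 -> slot 2
968: h=16, probe 16,0,1,2,3 -> slot 3
Table: [986, 33, 407, 968, ., 872, 345, 415, ., ., ., ., 437, ., ., ., 696]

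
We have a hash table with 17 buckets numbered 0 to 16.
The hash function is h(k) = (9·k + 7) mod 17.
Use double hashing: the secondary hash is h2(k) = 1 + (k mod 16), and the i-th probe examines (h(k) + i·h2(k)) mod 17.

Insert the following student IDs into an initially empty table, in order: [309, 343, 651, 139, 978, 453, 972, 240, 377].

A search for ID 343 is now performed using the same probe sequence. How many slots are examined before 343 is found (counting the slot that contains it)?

2

Insert 309: h=0, slot 0 empty -> index 0.
Insert 343: h=0, h2=8, slot 0 occupied -> index 8.
Insert 651: h=1, slot 1 empty -> index 1.
Insert 139: h=0, h2=12, slot 0 occupied -> index 12.
Insert 978: h=3, slot 3 empty -> index 3.
Insert 453: h=4, slot 4 empty -> index 4.
Insert 972: h=0, h2=13, slot 0 occupied -> index 13.
Insert 240: h=8, h2=1, slot 8 occupied -> index 9.
Insert 377: h=0, h2=10, slot 0 occupied -> index 10.
Table: [309, 651, _, 978, 453, _, _, _, 343, 240, 377, _, 139, 972, _, _, _]
Lookup 343: h=0, h2=8, probe 0,8 → found at 8.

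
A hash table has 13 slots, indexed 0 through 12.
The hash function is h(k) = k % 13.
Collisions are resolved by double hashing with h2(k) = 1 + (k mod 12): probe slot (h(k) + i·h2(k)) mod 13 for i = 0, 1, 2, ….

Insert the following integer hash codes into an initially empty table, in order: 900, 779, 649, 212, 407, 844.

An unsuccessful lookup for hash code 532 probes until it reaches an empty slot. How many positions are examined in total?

5

Insert 900: h=3, slot 3 empty -> index 3.
Insert 779: h=12, slot 12 empty -> index 12.
Insert 649: h=12, h2=2, slot 12 occupied -> index 1.
Insert 212: h=4, slot 4 empty -> index 4.
Insert 407: h=4, h2=12, slots 4,3 occupied -> index 2.
Insert 844: h=12, h2=5, slots 12,4 occupied -> index 9.
Table: [—, 649, 407, 900, 212, —, —, —, —, 844, —, —, 779]
Lookup 532: h=12, h2=5, probe 12,4,9,1,6 → slot 6 empty, not found.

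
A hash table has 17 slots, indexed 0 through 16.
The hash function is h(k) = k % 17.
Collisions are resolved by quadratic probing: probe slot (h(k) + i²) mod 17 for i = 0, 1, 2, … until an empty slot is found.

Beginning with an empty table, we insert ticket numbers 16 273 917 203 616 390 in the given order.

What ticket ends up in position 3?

16: h=16 → slot 16
273: h=1 → slot 1
917: h=16, probe 16,0 → slot 0
203: h=16, probe 16,0,3 → slot 3
616: h=4 → slot 4
390: h=16, probe 16,0,3,8 → slot 8
Table: [917, 273, ∅, 203, 616, ∅, ∅, ∅, 390, ∅, ∅, ∅, ∅, ∅, ∅, ∅, 16]

203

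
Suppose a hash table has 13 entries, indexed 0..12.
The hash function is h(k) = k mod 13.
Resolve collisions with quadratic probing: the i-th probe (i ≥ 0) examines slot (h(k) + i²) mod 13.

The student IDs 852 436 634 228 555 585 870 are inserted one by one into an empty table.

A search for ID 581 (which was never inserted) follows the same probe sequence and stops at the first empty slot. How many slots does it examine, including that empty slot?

4

852 hashes to 7; slot 7 is free => place at 7.
436 hashes to 7; 7 taken => place at 8.
634 hashes to 10; slot 10 is free => place at 10.
228 hashes to 7; 7,8 taken => place at 11.
555 hashes to 9; slot 9 is free => place at 9.
585 hashes to 0; slot 0 is free => place at 0.
870 hashes to 12; slot 12 is free => place at 12.
Table: [585, —, —, —, —, —, —, 852, 436, 555, 634, 228, 870]
Lookup 581: h=9, probe 9,10,0,5 → slot 5 empty, not found.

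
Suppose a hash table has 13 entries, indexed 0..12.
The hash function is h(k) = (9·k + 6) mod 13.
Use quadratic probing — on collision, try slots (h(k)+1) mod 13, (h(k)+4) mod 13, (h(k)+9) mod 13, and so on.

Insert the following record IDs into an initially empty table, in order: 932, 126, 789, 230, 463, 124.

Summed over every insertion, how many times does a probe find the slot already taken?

7

932: h=9 → slot 9
126: h=9, probe 9,10 → slot 10
789: h=9, probe 9,10,0 → slot 0
230: h=9, probe 9,10,0,5 → slot 5
463: h=0, probe 0,1 → slot 1
124: h=4 → slot 4
Table: [789, 463, _, _, 124, 230, _, _, _, 932, 126, _, _]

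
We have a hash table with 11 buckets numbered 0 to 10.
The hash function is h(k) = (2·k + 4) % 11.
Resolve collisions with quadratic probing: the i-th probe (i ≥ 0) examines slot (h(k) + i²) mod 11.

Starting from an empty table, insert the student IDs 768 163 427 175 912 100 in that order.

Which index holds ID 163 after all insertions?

1

Insert 768: h=0, slot 0 empty => index 0.
Insert 163: h=0, slot 0 occupied => index 1.
Insert 427: h=0, slots 0,1 occupied => index 4.
Insert 175: h=2, slot 2 empty => index 2.
Insert 912: h=2, slot 2 occupied => index 3.
Insert 100: h=6, slot 6 empty => index 6.
Table: [768, 163, 175, 912, 427, —, 100, —, —, —, —]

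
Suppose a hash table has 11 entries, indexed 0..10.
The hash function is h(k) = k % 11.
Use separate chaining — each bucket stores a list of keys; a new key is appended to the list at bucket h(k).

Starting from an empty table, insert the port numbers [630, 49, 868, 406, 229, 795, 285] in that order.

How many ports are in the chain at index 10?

3

Insert 630: h=3, bucket 3 empty → new chain.
Insert 49: h=5, bucket 5 empty → new chain.
Insert 868: h=10, bucket 10 empty → new chain.
Insert 406: h=10, bucket 10 nonempty → append to chain.
Insert 229: h=9, bucket 9 empty → new chain.
Insert 795: h=3, bucket 3 nonempty → append to chain.
Insert 285: h=10, bucket 10 nonempty → append to chain.
Final buckets:
0: —
1: —
2: —
3: 630 -> 795
4: —
5: 49
6: —
7: —
8: —
9: 229
10: 868 -> 406 -> 285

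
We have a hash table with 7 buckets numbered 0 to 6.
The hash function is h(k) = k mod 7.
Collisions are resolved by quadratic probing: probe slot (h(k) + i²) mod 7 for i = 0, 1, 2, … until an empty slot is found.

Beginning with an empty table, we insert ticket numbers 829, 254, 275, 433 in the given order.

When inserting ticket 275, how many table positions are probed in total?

Insert 829: h=3, slot 3 empty → index 3.
Insert 254: h=2, slot 2 empty → index 2.
Insert 275: h=2, slots 2,3 occupied → index 6.
Insert 433: h=6, slot 6 occupied → index 0.
Table: [433, —, 254, 829, —, —, 275]

3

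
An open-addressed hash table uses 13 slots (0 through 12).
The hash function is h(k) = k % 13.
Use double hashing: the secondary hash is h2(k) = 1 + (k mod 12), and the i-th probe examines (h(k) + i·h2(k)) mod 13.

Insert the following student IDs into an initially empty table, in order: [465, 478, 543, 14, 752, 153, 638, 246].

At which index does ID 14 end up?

465 hashes to 10; slot 10 is free → place at 10.
478 hashes to 10, h2=11; 10 taken → place at 8.
543 hashes to 10, h2=4; 10 taken → place at 1.
14 hashes to 1, h2=3; 1 taken → place at 4.
752 hashes to 11; slot 11 is free → place at 11.
153 hashes to 10, h2=10; 10 taken → place at 7.
638 hashes to 1, h2=3; 1,4,7,10 taken → place at 0.
246 hashes to 12; slot 12 is free → place at 12.
Table: [638, 543, ∅, ∅, 14, ∅, ∅, 153, 478, ∅, 465, 752, 246]

4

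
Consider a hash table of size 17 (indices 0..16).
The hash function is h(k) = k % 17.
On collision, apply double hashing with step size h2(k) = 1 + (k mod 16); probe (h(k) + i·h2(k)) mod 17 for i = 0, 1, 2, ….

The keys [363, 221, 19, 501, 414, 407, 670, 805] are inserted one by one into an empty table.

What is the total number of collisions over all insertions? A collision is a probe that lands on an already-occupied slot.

2

Insert 363: h=6, slot 6 empty -> index 6.
Insert 221: h=0, slot 0 empty -> index 0.
Insert 19: h=2, slot 2 empty -> index 2.
Insert 501: h=8, slot 8 empty -> index 8.
Insert 414: h=6, h2=15, slot 6 occupied -> index 4.
Insert 407: h=16, slot 16 empty -> index 16.
Insert 670: h=7, slot 7 empty -> index 7.
Insert 805: h=6, h2=6, slot 6 occupied -> index 12.
Table: [221, ., 19, ., 414, ., 363, 670, 501, ., ., ., 805, ., ., ., 407]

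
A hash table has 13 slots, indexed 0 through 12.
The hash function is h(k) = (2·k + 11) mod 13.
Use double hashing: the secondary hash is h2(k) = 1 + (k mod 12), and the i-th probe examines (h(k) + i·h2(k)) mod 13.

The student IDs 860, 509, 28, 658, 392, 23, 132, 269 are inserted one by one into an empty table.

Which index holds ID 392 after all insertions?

Insert 860: h=2, slot 2 empty → index 2.
Insert 509: h=2, h2=6, slot 2 occupied → index 8.
Insert 28: h=2, h2=5, slot 2 occupied → index 7.
Insert 658: h=1, slot 1 empty → index 1.
Insert 392: h=2, h2=9, slot 2 occupied → index 11.
Insert 23: h=5, slot 5 empty → index 5.
Insert 132: h=2, h2=1, slot 2 occupied → index 3.
Insert 269: h=3, h2=6, slot 3 occupied → index 9.
Table: [-, 658, 860, 132, -, 23, -, 28, 509, 269, -, 392, -]

11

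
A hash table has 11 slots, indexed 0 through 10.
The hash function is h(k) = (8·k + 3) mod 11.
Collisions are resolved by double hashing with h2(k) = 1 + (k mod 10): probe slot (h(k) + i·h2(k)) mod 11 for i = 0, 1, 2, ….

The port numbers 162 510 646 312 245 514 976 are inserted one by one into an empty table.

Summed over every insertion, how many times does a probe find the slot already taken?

6

Insert 162: h=1, slot 1 empty -> index 1.
Insert 510: h=2, slot 2 empty -> index 2.
Insert 646: h=1, h2=7, slot 1 occupied -> index 8.
Insert 312: h=2, h2=3, slot 2 occupied -> index 5.
Insert 245: h=5, h2=6, slot 5 occupied -> index 0.
Insert 514: h=1, h2=5, slot 1 occupied -> index 6.
Insert 976: h=1, h2=7, slots 1,8 occupied -> index 4.
Table: [245, 162, 510, ., 976, 312, 514, ., 646, ., .]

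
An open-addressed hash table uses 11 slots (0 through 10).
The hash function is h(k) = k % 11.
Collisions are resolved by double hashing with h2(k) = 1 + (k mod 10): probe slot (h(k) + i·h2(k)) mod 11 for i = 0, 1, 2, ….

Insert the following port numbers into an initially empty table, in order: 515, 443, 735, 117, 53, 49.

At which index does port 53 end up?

Insert 515: h=9, slot 9 empty => index 9.
Insert 443: h=3, slot 3 empty => index 3.
Insert 735: h=9, h2=6, slot 9 occupied => index 4.
Insert 117: h=7, slot 7 empty => index 7.
Insert 53: h=9, h2=4, slot 9 occupied => index 2.
Insert 49: h=5, slot 5 empty => index 5.
Table: [∅, ∅, 53, 443, 735, 49, ∅, 117, ∅, 515, ∅]

2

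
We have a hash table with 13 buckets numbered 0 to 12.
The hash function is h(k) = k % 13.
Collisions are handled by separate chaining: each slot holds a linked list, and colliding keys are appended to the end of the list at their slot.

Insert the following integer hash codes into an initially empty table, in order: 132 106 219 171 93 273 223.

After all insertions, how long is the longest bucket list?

5

132 -> bucket 2
106 -> bucket 2 (collision)
219 -> bucket 11
171 -> bucket 2 (collision)
93 -> bucket 2 (collision)
273 -> bucket 0
223 -> bucket 2 (collision)
Final buckets:
0: 273
1: _
2: 132 -> 106 -> 171 -> 93 -> 223
3: _
4: _
5: _
6: _
7: _
8: _
9: _
10: _
11: 219
12: _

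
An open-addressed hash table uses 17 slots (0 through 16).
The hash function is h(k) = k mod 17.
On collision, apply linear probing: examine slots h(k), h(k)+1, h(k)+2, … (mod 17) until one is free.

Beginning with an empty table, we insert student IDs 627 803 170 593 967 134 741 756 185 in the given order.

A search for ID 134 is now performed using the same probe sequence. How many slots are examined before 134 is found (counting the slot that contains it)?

5

Insert 627: h=15, slot 15 empty -> index 15.
Insert 803: h=4, slot 4 empty -> index 4.
Insert 170: h=0, slot 0 empty -> index 0.
Insert 593: h=15, slot 15 occupied -> index 16.
Insert 967: h=15, slots 15,16,0 occupied -> index 1.
Insert 134: h=15, slots 15,16,0,1 occupied -> index 2.
Insert 741: h=10, slot 10 empty -> index 10.
Insert 756: h=8, slot 8 empty -> index 8.
Insert 185: h=15, slots 15,16,0,1,2 occupied -> index 3.
Table: [170, 967, 134, 185, 803, —, —, —, 756, —, 741, —, —, —, —, 627, 593]
Lookup 134: h=15, probe 15,16,0,1,2 → found at 2.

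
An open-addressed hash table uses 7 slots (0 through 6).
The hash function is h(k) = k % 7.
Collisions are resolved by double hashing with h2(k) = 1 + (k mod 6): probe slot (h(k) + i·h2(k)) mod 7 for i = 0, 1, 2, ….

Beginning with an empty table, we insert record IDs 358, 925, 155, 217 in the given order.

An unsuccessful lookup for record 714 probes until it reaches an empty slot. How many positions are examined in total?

358 hashes to 1; slot 1 is free => place at 1.
925 hashes to 1, h2=2; 1 taken => place at 3.
155 hashes to 1, h2=6; 1 taken => place at 0.
217 hashes to 0, h2=2; 0 taken => place at 2.
Table: [155, 358, 217, 925, -, -, -]
Lookup 714: h=0, h2=1, probe 0,1,2,3,4 → slot 4 empty, not found.

5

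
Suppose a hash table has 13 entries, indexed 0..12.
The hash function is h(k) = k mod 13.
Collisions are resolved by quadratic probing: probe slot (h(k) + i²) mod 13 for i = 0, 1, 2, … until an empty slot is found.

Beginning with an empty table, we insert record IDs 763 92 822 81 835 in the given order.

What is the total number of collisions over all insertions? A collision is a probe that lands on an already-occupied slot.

3

763: h=9 -> slot 9
92: h=1 -> slot 1
822: h=3 -> slot 3
81: h=3, probe 3,4 -> slot 4
835: h=3, probe 3,4,7 -> slot 7
Table: [—, 92, —, 822, 81, —, —, 835, —, 763, —, —, —]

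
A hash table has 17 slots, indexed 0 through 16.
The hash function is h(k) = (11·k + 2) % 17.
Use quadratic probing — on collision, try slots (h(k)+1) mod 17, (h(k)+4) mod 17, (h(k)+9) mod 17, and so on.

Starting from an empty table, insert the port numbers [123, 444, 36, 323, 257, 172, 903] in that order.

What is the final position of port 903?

123: h=12 → slot 12
444: h=7 → slot 7
36: h=7, probe 7,8 → slot 8
323: h=2 → slot 2
257: h=7, probe 7,8,11 → slot 11
172: h=7, probe 7,8,11,16 → slot 16
903: h=7, probe 7,8,11,16,6 → slot 6
Table: [., ., 323, ., ., ., 903, 444, 36, ., ., 257, 123, ., ., ., 172]

6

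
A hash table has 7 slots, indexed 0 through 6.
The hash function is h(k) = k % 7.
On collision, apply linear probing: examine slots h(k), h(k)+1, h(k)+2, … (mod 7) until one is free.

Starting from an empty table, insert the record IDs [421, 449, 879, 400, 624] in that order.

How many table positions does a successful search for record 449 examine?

2

421: h=1 -> slot 1
449: h=1, probe 1,2 -> slot 2
879: h=4 -> slot 4
400: h=1, probe 1,2,3 -> slot 3
624: h=1, probe 1,2,3,4,5 -> slot 5
Table: [—, 421, 449, 400, 879, 624, —]
Lookup 449: h=1, probe 1,2 → found at 2.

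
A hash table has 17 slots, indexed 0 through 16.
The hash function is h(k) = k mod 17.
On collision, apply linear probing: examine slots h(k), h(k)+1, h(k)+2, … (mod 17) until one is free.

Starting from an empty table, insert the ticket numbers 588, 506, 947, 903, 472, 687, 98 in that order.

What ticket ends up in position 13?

506

Insert 588: h=10, slot 10 empty => index 10.
Insert 506: h=13, slot 13 empty => index 13.
Insert 947: h=12, slot 12 empty => index 12.
Insert 903: h=2, slot 2 empty => index 2.
Insert 472: h=13, slot 13 occupied => index 14.
Insert 687: h=7, slot 7 empty => index 7.
Insert 98: h=13, slots 13,14 occupied => index 15.
Table: [., ., 903, ., ., ., ., 687, ., ., 588, ., 947, 506, 472, 98, .]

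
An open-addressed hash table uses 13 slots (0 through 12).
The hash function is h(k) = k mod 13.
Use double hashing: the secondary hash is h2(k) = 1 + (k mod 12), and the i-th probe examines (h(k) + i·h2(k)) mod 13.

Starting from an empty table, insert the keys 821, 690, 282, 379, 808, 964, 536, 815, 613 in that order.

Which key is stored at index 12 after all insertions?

964

Insert 821: h=2, slot 2 empty → index 2.
Insert 690: h=1, slot 1 empty → index 1.
Insert 282: h=9, slot 9 empty → index 9.
Insert 379: h=2, h2=8, slot 2 occupied → index 10.
Insert 808: h=2, h2=5, slot 2 occupied → index 7.
Insert 964: h=2, h2=5, slots 2,7 occupied → index 12.
Insert 536: h=3, slot 3 empty → index 3.
Insert 815: h=9, h2=12, slot 9 occupied → index 8.
Insert 613: h=2, h2=2, slot 2 occupied → index 4.
Table: [-, 690, 821, 536, 613, -, -, 808, 815, 282, 379, -, 964]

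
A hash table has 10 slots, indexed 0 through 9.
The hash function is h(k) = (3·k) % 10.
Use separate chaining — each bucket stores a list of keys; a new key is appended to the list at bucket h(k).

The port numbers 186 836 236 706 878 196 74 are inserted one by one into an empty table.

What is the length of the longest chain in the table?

5

Insert 186: h=8, bucket 8 empty → new chain.
Insert 836: h=8, bucket 8 nonempty → append to chain.
Insert 236: h=8, bucket 8 nonempty → append to chain.
Insert 706: h=8, bucket 8 nonempty → append to chain.
Insert 878: h=4, bucket 4 empty → new chain.
Insert 196: h=8, bucket 8 nonempty → append to chain.
Insert 74: h=2, bucket 2 empty → new chain.
Final buckets:
0: .
1: .
2: 74
3: .
4: 878
5: .
6: .
7: .
8: 186 -> 836 -> 236 -> 706 -> 196
9: .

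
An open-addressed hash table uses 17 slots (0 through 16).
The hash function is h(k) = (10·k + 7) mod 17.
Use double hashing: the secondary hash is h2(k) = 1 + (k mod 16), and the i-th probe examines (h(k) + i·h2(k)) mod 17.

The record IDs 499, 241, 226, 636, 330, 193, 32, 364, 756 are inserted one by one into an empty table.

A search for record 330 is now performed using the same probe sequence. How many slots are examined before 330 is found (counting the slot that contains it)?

3

499: h=16 -> slot 16
241: h=3 -> slot 3
226: h=6 -> slot 6
636: h=9 -> slot 9
330: h=9, h2=11, probe 9,3,14 -> slot 14
193: h=16, h2=2, probe 16,1 -> slot 1
32: h=4 -> slot 4
364: h=9, h2=13, probe 9,5 -> slot 5
756: h=2 -> slot 2
Table: [_, 193, 756, 241, 32, 364, 226, _, _, 636, _, _, _, _, 330, _, 499]
Lookup 330: h=9, h2=11, probe 9,3,14 → found at 14.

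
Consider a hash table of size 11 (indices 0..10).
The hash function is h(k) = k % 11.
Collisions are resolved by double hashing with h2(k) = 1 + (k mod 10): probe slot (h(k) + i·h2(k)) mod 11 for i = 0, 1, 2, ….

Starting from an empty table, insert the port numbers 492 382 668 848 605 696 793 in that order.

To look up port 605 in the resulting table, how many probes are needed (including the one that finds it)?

492: h=8 => slot 8
382: h=8, h2=3, probe 8,0 => slot 0
668: h=8, h2=9, probe 8,6 => slot 6
848: h=1 => slot 1
605: h=0, h2=6, probe 0,6,1,7 => slot 7
696: h=3 => slot 3
793: h=1, h2=4, probe 1,5 => slot 5
Table: [382, 848, -, 696, -, 793, 668, 605, 492, -, -]
Lookup 605: h=0, h2=6, probe 0,6,1,7 → found at 7.

4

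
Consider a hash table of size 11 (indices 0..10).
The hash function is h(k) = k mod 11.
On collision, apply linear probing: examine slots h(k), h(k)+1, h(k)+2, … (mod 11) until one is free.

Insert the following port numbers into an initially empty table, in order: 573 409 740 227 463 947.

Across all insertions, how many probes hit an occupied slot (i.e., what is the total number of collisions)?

7

573 hashes to 1; slot 1 is free => place at 1.
409 hashes to 2; slot 2 is free => place at 2.
740 hashes to 3; slot 3 is free => place at 3.
227 hashes to 7; slot 7 is free => place at 7.
463 hashes to 1; 1,2,3 taken => place at 4.
947 hashes to 1; 1,2,3,4 taken => place at 5.
Table: [., 573, 409, 740, 463, 947, ., 227, ., ., .]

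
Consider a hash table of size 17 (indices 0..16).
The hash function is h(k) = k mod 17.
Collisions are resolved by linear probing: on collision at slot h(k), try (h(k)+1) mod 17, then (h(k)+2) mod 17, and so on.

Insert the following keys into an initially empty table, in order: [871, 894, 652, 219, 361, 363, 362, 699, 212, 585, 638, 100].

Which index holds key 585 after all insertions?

Insert 871: h=4, slot 4 empty => index 4.
Insert 894: h=10, slot 10 empty => index 10.
Insert 652: h=6, slot 6 empty => index 6.
Insert 219: h=15, slot 15 empty => index 15.
Insert 361: h=4, slot 4 occupied => index 5.
Insert 363: h=6, slot 6 occupied => index 7.
Insert 362: h=5, slots 5,6,7 occupied => index 8.
Insert 699: h=2, slot 2 empty => index 2.
Insert 212: h=8, slot 8 occupied => index 9.
Insert 585: h=7, slots 7,8,9,10 occupied => index 11.
Insert 638: h=9, slots 9,10,11 occupied => index 12.
Insert 100: h=15, slot 15 occupied => index 16.
Table: [., ., 699, ., 871, 361, 652, 363, 362, 212, 894, 585, 638, ., ., 219, 100]

11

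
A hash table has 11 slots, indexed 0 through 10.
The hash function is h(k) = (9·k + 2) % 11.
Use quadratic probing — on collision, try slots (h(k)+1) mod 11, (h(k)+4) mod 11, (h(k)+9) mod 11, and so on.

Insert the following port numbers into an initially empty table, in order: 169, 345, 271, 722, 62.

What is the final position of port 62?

Insert 169: h=5, slot 5 empty -> index 5.
Insert 345: h=5, slot 5 occupied -> index 6.
Insert 271: h=10, slot 10 empty -> index 10.
Insert 722: h=10, slot 10 occupied -> index 0.
Insert 62: h=10, slots 10,0 occupied -> index 3.
Table: [722, _, _, 62, _, 169, 345, _, _, _, 271]

3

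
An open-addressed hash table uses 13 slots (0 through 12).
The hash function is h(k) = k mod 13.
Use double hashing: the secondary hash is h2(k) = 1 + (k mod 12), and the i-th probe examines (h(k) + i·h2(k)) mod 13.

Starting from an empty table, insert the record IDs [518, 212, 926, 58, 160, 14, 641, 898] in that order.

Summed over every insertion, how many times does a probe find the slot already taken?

3

Insert 518: h=11, slot 11 empty → index 11.
Insert 212: h=4, slot 4 empty → index 4.
Insert 926: h=3, slot 3 empty → index 3.
Insert 58: h=6, slot 6 empty → index 6.
Insert 160: h=4, h2=5, slot 4 occupied → index 9.
Insert 14: h=1, slot 1 empty → index 1.
Insert 641: h=4, h2=6, slot 4 occupied → index 10.
Insert 898: h=1, h2=11, slot 1 occupied → index 12.
Table: [-, 14, -, 926, 212, -, 58, -, -, 160, 641, 518, 898]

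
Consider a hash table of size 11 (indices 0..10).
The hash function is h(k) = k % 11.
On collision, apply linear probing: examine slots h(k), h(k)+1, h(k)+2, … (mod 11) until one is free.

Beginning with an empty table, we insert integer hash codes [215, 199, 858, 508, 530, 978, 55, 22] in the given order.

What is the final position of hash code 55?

215 hashes to 6; slot 6 is free => place at 6.
199 hashes to 1; slot 1 is free => place at 1.
858 hashes to 0; slot 0 is free => place at 0.
508 hashes to 2; slot 2 is free => place at 2.
530 hashes to 2; 2 taken => place at 3.
978 hashes to 10; slot 10 is free => place at 10.
55 hashes to 0; 0,1,2,3 taken => place at 4.
22 hashes to 0; 0,1,2,3,4 taken => place at 5.
Table: [858, 199, 508, 530, 55, 22, 215, ., ., ., 978]

4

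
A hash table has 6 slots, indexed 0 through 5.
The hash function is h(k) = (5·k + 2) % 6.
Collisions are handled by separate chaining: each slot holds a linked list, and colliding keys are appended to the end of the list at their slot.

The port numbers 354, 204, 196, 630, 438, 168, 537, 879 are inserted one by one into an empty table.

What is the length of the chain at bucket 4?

354 -> bucket 2
204 -> bucket 2 (collision)
196 -> bucket 4
630 -> bucket 2 (collision)
438 -> bucket 2 (collision)
168 -> bucket 2 (collision)
537 -> bucket 5
879 -> bucket 5 (collision)
Final buckets:
0: ∅
1: ∅
2: 354 -> 204 -> 630 -> 438 -> 168
3: ∅
4: 196
5: 537 -> 879

1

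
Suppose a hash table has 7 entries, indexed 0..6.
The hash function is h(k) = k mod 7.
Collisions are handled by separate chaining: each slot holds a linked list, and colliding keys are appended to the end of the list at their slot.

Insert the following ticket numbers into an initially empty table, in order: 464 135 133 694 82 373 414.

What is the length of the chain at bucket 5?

Insert 464: h=2, bucket 2 empty → new chain.
Insert 135: h=2, bucket 2 nonempty → append to chain.
Insert 133: h=0, bucket 0 empty → new chain.
Insert 694: h=1, bucket 1 empty → new chain.
Insert 82: h=5, bucket 5 empty → new chain.
Insert 373: h=2, bucket 2 nonempty → append to chain.
Insert 414: h=1, bucket 1 nonempty → append to chain.
Final buckets:
0: 133
1: 694 -> 414
2: 464 -> 135 -> 373
3: —
4: —
5: 82
6: —

1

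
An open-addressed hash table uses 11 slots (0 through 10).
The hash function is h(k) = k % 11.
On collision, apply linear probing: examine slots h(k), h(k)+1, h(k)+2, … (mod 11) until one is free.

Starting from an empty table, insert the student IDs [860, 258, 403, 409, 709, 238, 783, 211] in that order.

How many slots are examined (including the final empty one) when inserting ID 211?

Insert 860: h=2, slot 2 empty => index 2.
Insert 258: h=5, slot 5 empty => index 5.
Insert 403: h=7, slot 7 empty => index 7.
Insert 409: h=2, slot 2 occupied => index 3.
Insert 709: h=5, slot 5 occupied => index 6.
Insert 238: h=7, slot 7 occupied => index 8.
Insert 783: h=2, slots 2,3 occupied => index 4.
Insert 211: h=2, slots 2,3,4,5,6,7,8 occupied => index 9.
Table: [_, _, 860, 409, 783, 258, 709, 403, 238, 211, _]

8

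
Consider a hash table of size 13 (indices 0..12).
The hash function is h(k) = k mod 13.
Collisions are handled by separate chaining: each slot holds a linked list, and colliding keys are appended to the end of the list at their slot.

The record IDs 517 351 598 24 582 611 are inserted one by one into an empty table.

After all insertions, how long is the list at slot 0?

Insert 517: h=10, bucket 10 empty -> new chain.
Insert 351: h=0, bucket 0 empty -> new chain.
Insert 598: h=0, bucket 0 nonempty -> append to chain.
Insert 24: h=11, bucket 11 empty -> new chain.
Insert 582: h=10, bucket 10 nonempty -> append to chain.
Insert 611: h=0, bucket 0 nonempty -> append to chain.
Final buckets:
0: 351 -> 598 -> 611
1: -
2: -
3: -
4: -
5: -
6: -
7: -
8: -
9: -
10: 517 -> 582
11: 24
12: -

3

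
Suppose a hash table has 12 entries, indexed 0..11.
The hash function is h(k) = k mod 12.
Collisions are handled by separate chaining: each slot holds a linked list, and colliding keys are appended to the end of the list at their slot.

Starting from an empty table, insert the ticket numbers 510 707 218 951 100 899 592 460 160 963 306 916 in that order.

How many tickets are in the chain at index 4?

5

510 -> bucket 6
707 -> bucket 11
218 -> bucket 2
951 -> bucket 3
100 -> bucket 4
899 -> bucket 11 (collision)
592 -> bucket 4 (collision)
460 -> bucket 4 (collision)
160 -> bucket 4 (collision)
963 -> bucket 3 (collision)
306 -> bucket 6 (collision)
916 -> bucket 4 (collision)
Final buckets:
0: _
1: _
2: 218
3: 951 -> 963
4: 100 -> 592 -> 460 -> 160 -> 916
5: _
6: 510 -> 306
7: _
8: _
9: _
10: _
11: 707 -> 899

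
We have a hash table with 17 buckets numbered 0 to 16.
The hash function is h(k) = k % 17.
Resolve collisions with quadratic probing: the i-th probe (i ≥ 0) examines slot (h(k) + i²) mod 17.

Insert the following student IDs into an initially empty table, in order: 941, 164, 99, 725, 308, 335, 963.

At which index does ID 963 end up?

15

Insert 941: h=6, slot 6 empty -> index 6.
Insert 164: h=11, slot 11 empty -> index 11.
Insert 99: h=14, slot 14 empty -> index 14.
Insert 725: h=11, slot 11 occupied -> index 12.
Insert 308: h=2, slot 2 empty -> index 2.
Insert 335: h=12, slot 12 occupied -> index 13.
Insert 963: h=11, slots 11,12 occupied -> index 15.
Table: [_, _, 308, _, _, _, 941, _, _, _, _, 164, 725, 335, 99, 963, _]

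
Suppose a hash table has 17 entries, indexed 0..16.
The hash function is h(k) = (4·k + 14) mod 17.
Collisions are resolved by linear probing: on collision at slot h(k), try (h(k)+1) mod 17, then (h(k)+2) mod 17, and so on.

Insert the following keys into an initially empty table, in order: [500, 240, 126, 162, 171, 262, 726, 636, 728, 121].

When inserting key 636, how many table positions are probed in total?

500: h=8 → slot 8
240: h=5 → slot 5
126: h=8, probe 8,9 → slot 9
162: h=16 → slot 16
171: h=1 → slot 1
262: h=8, probe 8,9,10 → slot 10
726: h=11 → slot 11
636: h=8, probe 8,9,10,11,12 → slot 12
728: h=2 → slot 2
121: h=5, probe 5,6 → slot 6
Table: [∅, 171, 728, ∅, ∅, 240, 121, ∅, 500, 126, 262, 726, 636, ∅, ∅, ∅, 162]

5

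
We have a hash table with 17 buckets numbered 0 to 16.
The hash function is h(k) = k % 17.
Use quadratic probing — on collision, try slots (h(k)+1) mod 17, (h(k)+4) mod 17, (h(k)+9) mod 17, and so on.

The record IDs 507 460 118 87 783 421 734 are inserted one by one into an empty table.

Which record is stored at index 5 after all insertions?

783

507 hashes to 14; slot 14 is free -> place at 14.
460 hashes to 1; slot 1 is free -> place at 1.
118 hashes to 16; slot 16 is free -> place at 16.
87 hashes to 2; slot 2 is free -> place at 2.
783 hashes to 1; 1,2 taken -> place at 5.
421 hashes to 13; slot 13 is free -> place at 13.
734 hashes to 3; slot 3 is free -> place at 3.
Table: [∅, 460, 87, 734, ∅, 783, ∅, ∅, ∅, ∅, ∅, ∅, ∅, 421, 507, ∅, 118]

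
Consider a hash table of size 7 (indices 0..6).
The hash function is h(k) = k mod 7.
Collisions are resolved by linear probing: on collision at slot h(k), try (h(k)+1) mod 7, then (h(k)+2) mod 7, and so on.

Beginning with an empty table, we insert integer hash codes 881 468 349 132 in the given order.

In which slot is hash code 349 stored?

1

Insert 881: h=6, slot 6 empty → index 6.
Insert 468: h=6, slot 6 occupied → index 0.
Insert 349: h=6, slots 6,0 occupied → index 1.
Insert 132: h=6, slots 6,0,1 occupied → index 2.
Table: [468, 349, 132, ∅, ∅, ∅, 881]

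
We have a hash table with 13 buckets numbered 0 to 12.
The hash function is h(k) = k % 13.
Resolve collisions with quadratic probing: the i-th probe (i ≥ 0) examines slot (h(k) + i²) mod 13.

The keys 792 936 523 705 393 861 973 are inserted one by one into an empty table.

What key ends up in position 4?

705

792: h=12 -> slot 12
936: h=0 -> slot 0
523: h=3 -> slot 3
705: h=3, probe 3,4 -> slot 4
393: h=3, probe 3,4,7 -> slot 7
861: h=3, probe 3,4,7,12,6 -> slot 6
973: h=11 -> slot 11
Table: [936, ∅, ∅, 523, 705, ∅, 861, 393, ∅, ∅, ∅, 973, 792]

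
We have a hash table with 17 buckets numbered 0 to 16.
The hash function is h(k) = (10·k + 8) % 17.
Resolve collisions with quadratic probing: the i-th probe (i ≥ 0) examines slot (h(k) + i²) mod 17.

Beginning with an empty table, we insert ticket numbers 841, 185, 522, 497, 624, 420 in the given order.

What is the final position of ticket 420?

841 hashes to 3; slot 3 is free => place at 3.
185 hashes to 5; slot 5 is free => place at 5.
522 hashes to 9; slot 9 is free => place at 9.
497 hashes to 14; slot 14 is free => place at 14.
624 hashes to 9; 9 taken => place at 10.
420 hashes to 9; 9,10 taken => place at 13.
Table: [∅, ∅, ∅, 841, ∅, 185, ∅, ∅, ∅, 522, 624, ∅, ∅, 420, 497, ∅, ∅]

13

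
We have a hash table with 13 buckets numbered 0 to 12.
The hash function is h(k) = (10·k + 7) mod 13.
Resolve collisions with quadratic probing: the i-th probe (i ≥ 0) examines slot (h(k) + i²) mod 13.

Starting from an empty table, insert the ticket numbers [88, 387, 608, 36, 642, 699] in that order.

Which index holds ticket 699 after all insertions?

88 hashes to 3; slot 3 is free => place at 3.
387 hashes to 3; 3 taken => place at 4.
608 hashes to 3; 3,4 taken => place at 7.
36 hashes to 3; 3,4,7 taken => place at 12.
642 hashes to 5; slot 5 is free => place at 5.
699 hashes to 3; 3,4,7,12 taken => place at 6.
Table: [—, —, —, 88, 387, 642, 699, 608, —, —, —, —, 36]

6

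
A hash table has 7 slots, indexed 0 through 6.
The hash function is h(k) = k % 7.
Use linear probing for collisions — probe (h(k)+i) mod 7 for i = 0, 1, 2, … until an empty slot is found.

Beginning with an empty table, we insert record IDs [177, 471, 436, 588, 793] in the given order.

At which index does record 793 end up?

5

177 hashes to 2; slot 2 is free => place at 2.
471 hashes to 2; 2 taken => place at 3.
436 hashes to 2; 2,3 taken => place at 4.
588 hashes to 0; slot 0 is free => place at 0.
793 hashes to 2; 2,3,4 taken => place at 5.
Table: [588, _, 177, 471, 436, 793, _]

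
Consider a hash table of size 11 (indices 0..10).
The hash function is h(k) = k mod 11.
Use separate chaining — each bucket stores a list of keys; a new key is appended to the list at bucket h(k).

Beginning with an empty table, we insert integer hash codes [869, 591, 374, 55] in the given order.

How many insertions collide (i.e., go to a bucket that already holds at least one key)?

2

Insert 869: h=0, bucket 0 empty → new chain.
Insert 591: h=8, bucket 8 empty → new chain.
Insert 374: h=0, bucket 0 nonempty → append to chain.
Insert 55: h=0, bucket 0 nonempty → append to chain.
Final buckets:
0: 869 -> 374 -> 55
1: ∅
2: ∅
3: ∅
4: ∅
5: ∅
6: ∅
7: ∅
8: 591
9: ∅
10: ∅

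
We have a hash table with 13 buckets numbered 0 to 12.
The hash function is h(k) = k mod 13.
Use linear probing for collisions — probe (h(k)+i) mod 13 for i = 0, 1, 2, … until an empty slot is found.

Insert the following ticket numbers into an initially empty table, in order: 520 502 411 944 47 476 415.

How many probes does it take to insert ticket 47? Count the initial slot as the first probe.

520: h=0 -> slot 0
502: h=8 -> slot 8
411: h=8, probe 8,9 -> slot 9
944: h=8, probe 8,9,10 -> slot 10
47: h=8, probe 8,9,10,11 -> slot 11
476: h=8, probe 8,9,10,11,12 -> slot 12
415: h=12, probe 12,0,1 -> slot 1
Table: [520, 415, ∅, ∅, ∅, ∅, ∅, ∅, 502, 411, 944, 47, 476]

4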